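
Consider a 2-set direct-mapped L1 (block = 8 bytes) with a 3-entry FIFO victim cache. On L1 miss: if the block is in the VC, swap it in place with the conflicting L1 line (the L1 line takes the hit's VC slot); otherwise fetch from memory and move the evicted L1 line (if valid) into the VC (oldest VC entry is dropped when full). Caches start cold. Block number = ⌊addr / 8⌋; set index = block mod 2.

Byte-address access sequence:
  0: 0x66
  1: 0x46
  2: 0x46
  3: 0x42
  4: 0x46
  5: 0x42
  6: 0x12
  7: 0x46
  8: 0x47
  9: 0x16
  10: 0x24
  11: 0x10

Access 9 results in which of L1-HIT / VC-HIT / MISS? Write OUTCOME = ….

OUTCOME = VC-HIT

#0 0x66→b12/s0 MISS; vc=[]
#1 0x46→b8/s0 MISS; vc=[12]
#2 0x46→b8/s0 L1-HIT; vc=[12]
#3 0x42→b8/s0 L1-HIT; vc=[12]
#4 0x46→b8/s0 L1-HIT; vc=[12]
#5 0x42→b8/s0 L1-HIT; vc=[12]
#6 0x12→b2/s0 MISS; vc=[12,8]
#7 0x46→b8/s0 VC-HIT; vc=[12,2]
#8 0x47→b8/s0 L1-HIT; vc=[12,2]
#9 0x16→b2/s0 VC-HIT; vc=[12,8]
#10 0x24→b4/s0 MISS; vc=[12,8,2]
#11 0x10→b2/s0 VC-HIT; vc=[12,8,4]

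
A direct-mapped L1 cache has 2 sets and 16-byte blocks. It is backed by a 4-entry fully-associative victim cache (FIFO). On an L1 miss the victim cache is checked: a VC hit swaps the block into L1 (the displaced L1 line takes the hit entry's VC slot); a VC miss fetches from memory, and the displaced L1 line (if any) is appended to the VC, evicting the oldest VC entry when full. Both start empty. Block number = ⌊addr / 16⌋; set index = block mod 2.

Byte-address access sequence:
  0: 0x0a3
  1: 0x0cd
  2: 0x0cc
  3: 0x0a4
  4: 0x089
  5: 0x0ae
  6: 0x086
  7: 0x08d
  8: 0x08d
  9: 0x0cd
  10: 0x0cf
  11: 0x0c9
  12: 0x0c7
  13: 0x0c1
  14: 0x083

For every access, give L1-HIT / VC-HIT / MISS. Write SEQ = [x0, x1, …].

SEQ = [MISS, MISS, L1-HIT, VC-HIT, MISS, VC-HIT, VC-HIT, L1-HIT, L1-HIT, VC-HIT, L1-HIT, L1-HIT, L1-HIT, L1-HIT, VC-HIT]

#0 0xa3→b10/s0 MISS; vc=[]
#1 0xcd→b12/s0 MISS; vc=[10]
#2 0xcc→b12/s0 L1-HIT; vc=[10]
#3 0xa4→b10/s0 VC-HIT; vc=[12]
#4 0x89→b8/s0 MISS; vc=[12,10]
#5 0xae→b10/s0 VC-HIT; vc=[12,8]
#6 0x86→b8/s0 VC-HIT; vc=[12,10]
#7 0x8d→b8/s0 L1-HIT; vc=[12,10]
#8 0x8d→b8/s0 L1-HIT; vc=[12,10]
#9 0xcd→b12/s0 VC-HIT; vc=[8,10]
#10 0xcf→b12/s0 L1-HIT; vc=[8,10]
#11 0xc9→b12/s0 L1-HIT; vc=[8,10]
#12 0xc7→b12/s0 L1-HIT; vc=[8,10]
#13 0xc1→b12/s0 L1-HIT; vc=[8,10]
#14 0x83→b8/s0 VC-HIT; vc=[12,10]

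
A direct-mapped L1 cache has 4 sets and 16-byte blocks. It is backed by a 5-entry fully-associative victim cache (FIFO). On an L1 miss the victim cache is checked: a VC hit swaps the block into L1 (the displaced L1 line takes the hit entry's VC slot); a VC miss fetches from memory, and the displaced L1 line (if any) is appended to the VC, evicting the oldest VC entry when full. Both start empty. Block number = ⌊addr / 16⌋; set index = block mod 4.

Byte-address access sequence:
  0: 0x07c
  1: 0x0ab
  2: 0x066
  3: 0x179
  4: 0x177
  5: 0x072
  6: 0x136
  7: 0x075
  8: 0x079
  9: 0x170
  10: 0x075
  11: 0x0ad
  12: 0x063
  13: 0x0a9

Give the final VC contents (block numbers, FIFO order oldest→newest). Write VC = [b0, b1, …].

0: 0x7c (blk 7, set 3) → MISS  vc=[]
1: 0xab (blk 10, set 2) → MISS  vc=[]
2: 0x66 (blk 6, set 2) → MISS  vc=[10]
3: 0x179 (blk 23, set 3) → MISS  vc=[10, 7]
4: 0x177 (blk 23, set 3) → L1-HIT  vc=[10, 7]
5: 0x72 (blk 7, set 3) → VC-HIT  vc=[10, 23]
6: 0x136 (blk 19, set 3) → MISS  vc=[10, 23, 7]
7: 0x75 (blk 7, set 3) → VC-HIT  vc=[10, 23, 19]
8: 0x79 (blk 7, set 3) → L1-HIT  vc=[10, 23, 19]
9: 0x170 (blk 23, set 3) → VC-HIT  vc=[10, 7, 19]
10: 0x75 (blk 7, set 3) → VC-HIT  vc=[10, 23, 19]
11: 0xad (blk 10, set 2) → VC-HIT  vc=[6, 23, 19]
12: 0x63 (blk 6, set 2) → VC-HIT  vc=[10, 23, 19]
13: 0xa9 (blk 10, set 2) → VC-HIT  vc=[6, 23, 19]

VC = [6, 23, 19]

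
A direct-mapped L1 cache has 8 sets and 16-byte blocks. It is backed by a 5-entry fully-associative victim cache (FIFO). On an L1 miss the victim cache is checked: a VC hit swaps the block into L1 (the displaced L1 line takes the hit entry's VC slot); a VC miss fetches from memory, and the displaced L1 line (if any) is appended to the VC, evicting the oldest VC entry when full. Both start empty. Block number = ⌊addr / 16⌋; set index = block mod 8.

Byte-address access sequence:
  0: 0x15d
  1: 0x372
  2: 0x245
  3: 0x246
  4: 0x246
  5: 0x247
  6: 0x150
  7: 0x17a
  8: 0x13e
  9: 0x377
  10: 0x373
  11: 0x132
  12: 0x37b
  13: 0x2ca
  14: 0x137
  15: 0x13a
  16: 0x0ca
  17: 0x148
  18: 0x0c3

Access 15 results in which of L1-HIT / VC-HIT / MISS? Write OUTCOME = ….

  [0] addr=0x15d blk=21 s=5: MISS | VC []
  [1] addr=0x372 blk=55 s=7: MISS | VC []
  [2] addr=0x245 blk=36 s=4: MISS | VC []
  [3] addr=0x246 blk=36 s=4: L1-HIT | VC []
  [4] addr=0x246 blk=36 s=4: L1-HIT | VC []
  [5] addr=0x247 blk=36 s=4: L1-HIT | VC []
  [6] addr=0x150 blk=21 s=5: L1-HIT | VC []
  [7] addr=0x17a blk=23 s=7: MISS | VC [55]
  [8] addr=0x13e blk=19 s=3: MISS | VC [55]
  [9] addr=0x377 blk=55 s=7: VC-HIT | VC [23]
  [10] addr=0x373 blk=55 s=7: L1-HIT | VC [23]
  [11] addr=0x132 blk=19 s=3: L1-HIT | VC [23]
  [12] addr=0x37b blk=55 s=7: L1-HIT | VC [23]
  [13] addr=0x2ca blk=44 s=4: MISS | VC [23, 36]
  [14] addr=0x137 blk=19 s=3: L1-HIT | VC [23, 36]
  [15] addr=0x13a blk=19 s=3: L1-HIT | VC [23, 36]
  [16] addr=0xca blk=12 s=4: MISS | VC [23, 36, 44]
  [17] addr=0x148 blk=20 s=4: MISS | VC [23, 36, 44, 12]
  [18] addr=0xc3 blk=12 s=4: VC-HIT | VC [23, 36, 44, 20]

OUTCOME = L1-HIT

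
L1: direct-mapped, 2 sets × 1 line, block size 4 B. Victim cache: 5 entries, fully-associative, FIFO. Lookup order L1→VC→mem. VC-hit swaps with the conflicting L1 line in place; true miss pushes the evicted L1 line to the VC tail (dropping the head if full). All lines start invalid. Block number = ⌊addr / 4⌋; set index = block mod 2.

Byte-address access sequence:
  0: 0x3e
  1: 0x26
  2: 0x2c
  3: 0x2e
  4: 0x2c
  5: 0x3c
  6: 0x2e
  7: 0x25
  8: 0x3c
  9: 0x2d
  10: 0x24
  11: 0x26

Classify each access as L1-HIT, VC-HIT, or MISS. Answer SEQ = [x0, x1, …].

SEQ = [MISS, MISS, MISS, L1-HIT, L1-HIT, VC-HIT, VC-HIT, VC-HIT, VC-HIT, VC-HIT, VC-HIT, L1-HIT]

#0 0x3e→b15/s1 MISS; vc=[]
#1 0x26→b9/s1 MISS; vc=[15]
#2 0x2c→b11/s1 MISS; vc=[15,9]
#3 0x2e→b11/s1 L1-HIT; vc=[15,9]
#4 0x2c→b11/s1 L1-HIT; vc=[15,9]
#5 0x3c→b15/s1 VC-HIT; vc=[11,9]
#6 0x2e→b11/s1 VC-HIT; vc=[15,9]
#7 0x25→b9/s1 VC-HIT; vc=[15,11]
#8 0x3c→b15/s1 VC-HIT; vc=[9,11]
#9 0x2d→b11/s1 VC-HIT; vc=[9,15]
#10 0x24→b9/s1 VC-HIT; vc=[11,15]
#11 0x26→b9/s1 L1-HIT; vc=[11,15]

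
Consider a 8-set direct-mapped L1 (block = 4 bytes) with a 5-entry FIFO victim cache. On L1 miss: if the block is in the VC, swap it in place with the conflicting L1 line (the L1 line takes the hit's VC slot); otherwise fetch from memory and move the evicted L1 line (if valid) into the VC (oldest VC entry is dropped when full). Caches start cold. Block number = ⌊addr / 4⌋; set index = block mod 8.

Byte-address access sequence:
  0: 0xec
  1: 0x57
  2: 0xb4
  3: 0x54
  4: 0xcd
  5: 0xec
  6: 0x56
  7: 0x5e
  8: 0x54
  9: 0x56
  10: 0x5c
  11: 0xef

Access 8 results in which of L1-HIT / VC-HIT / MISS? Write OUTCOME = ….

OUTCOME = L1-HIT

  [0] addr=0xec blk=59 s=3: MISS | VC []
  [1] addr=0x57 blk=21 s=5: MISS | VC []
  [2] addr=0xb4 blk=45 s=5: MISS | VC [21]
  [3] addr=0x54 blk=21 s=5: VC-HIT | VC [45]
  [4] addr=0xcd blk=51 s=3: MISS | VC [45, 59]
  [5] addr=0xec blk=59 s=3: VC-HIT | VC [45, 51]
  [6] addr=0x56 blk=21 s=5: L1-HIT | VC [45, 51]
  [7] addr=0x5e blk=23 s=7: MISS | VC [45, 51]
  [8] addr=0x54 blk=21 s=5: L1-HIT | VC [45, 51]
  [9] addr=0x56 blk=21 s=5: L1-HIT | VC [45, 51]
  [10] addr=0x5c blk=23 s=7: L1-HIT | VC [45, 51]
  [11] addr=0xef blk=59 s=3: L1-HIT | VC [45, 51]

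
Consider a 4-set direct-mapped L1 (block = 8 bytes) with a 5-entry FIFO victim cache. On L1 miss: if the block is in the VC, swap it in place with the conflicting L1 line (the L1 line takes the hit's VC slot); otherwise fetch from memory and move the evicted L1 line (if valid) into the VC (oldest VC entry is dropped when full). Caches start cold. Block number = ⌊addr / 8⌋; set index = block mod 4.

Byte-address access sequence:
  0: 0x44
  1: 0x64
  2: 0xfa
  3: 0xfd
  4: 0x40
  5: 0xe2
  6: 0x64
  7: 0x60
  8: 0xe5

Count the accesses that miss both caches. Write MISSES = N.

MISSES = 4

#0 0x44→b8/s0 MISS; vc=[]
#1 0x64→b12/s0 MISS; vc=[8]
#2 0xfa→b31/s3 MISS; vc=[8]
#3 0xfd→b31/s3 L1-HIT; vc=[8]
#4 0x40→b8/s0 VC-HIT; vc=[12]
#5 0xe2→b28/s0 MISS; vc=[12,8]
#6 0x64→b12/s0 VC-HIT; vc=[28,8]
#7 0x60→b12/s0 L1-HIT; vc=[28,8]
#8 0xe5→b28/s0 VC-HIT; vc=[12,8]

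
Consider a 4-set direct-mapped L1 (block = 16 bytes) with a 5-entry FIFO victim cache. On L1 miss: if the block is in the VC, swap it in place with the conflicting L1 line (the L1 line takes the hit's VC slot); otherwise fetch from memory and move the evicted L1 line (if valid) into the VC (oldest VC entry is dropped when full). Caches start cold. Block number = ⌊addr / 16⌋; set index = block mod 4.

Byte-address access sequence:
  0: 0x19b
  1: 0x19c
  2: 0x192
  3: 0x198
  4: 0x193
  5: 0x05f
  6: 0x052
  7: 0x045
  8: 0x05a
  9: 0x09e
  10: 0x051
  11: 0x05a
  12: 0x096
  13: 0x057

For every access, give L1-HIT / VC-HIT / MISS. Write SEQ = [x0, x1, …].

SEQ = [MISS, L1-HIT, L1-HIT, L1-HIT, L1-HIT, MISS, L1-HIT, MISS, L1-HIT, MISS, VC-HIT, L1-HIT, VC-HIT, VC-HIT]

#0 0x19b→b25/s1 MISS; vc=[]
#1 0x19c→b25/s1 L1-HIT; vc=[]
#2 0x192→b25/s1 L1-HIT; vc=[]
#3 0x198→b25/s1 L1-HIT; vc=[]
#4 0x193→b25/s1 L1-HIT; vc=[]
#5 0x5f→b5/s1 MISS; vc=[25]
#6 0x52→b5/s1 L1-HIT; vc=[25]
#7 0x45→b4/s0 MISS; vc=[25]
#8 0x5a→b5/s1 L1-HIT; vc=[25]
#9 0x9e→b9/s1 MISS; vc=[25,5]
#10 0x51→b5/s1 VC-HIT; vc=[25,9]
#11 0x5a→b5/s1 L1-HIT; vc=[25,9]
#12 0x96→b9/s1 VC-HIT; vc=[25,5]
#13 0x57→b5/s1 VC-HIT; vc=[25,9]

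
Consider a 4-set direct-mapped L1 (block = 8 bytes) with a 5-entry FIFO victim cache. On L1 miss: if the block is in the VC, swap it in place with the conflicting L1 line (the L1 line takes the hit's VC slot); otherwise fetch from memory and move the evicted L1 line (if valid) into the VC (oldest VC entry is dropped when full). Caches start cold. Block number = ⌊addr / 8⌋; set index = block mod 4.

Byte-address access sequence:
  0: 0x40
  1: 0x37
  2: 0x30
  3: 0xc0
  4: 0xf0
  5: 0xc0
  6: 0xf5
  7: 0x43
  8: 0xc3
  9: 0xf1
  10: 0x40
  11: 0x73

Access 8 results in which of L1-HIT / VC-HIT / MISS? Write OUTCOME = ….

OUTCOME = VC-HIT

0: 0x40 (blk 8, set 0) → MISS  vc=[]
1: 0x37 (blk 6, set 2) → MISS  vc=[]
2: 0x30 (blk 6, set 2) → L1-HIT  vc=[]
3: 0xc0 (blk 24, set 0) → MISS  vc=[8]
4: 0xf0 (blk 30, set 2) → MISS  vc=[8, 6]
5: 0xc0 (blk 24, set 0) → L1-HIT  vc=[8, 6]
6: 0xf5 (blk 30, set 2) → L1-HIT  vc=[8, 6]
7: 0x43 (blk 8, set 0) → VC-HIT  vc=[24, 6]
8: 0xc3 (blk 24, set 0) → VC-HIT  vc=[8, 6]
9: 0xf1 (blk 30, set 2) → L1-HIT  vc=[8, 6]
10: 0x40 (blk 8, set 0) → VC-HIT  vc=[24, 6]
11: 0x73 (blk 14, set 2) → MISS  vc=[24, 6, 30]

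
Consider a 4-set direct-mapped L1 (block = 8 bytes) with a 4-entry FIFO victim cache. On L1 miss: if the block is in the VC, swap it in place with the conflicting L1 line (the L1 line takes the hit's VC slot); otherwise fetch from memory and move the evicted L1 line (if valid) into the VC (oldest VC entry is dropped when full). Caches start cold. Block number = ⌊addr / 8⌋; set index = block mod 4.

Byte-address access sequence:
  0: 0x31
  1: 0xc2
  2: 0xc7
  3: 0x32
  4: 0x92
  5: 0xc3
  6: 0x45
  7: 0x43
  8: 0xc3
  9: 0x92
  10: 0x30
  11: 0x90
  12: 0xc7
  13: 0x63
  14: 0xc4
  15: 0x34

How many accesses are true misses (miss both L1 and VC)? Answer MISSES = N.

#0 0x31→b6/s2 MISS; vc=[]
#1 0xc2→b24/s0 MISS; vc=[]
#2 0xc7→b24/s0 L1-HIT; vc=[]
#3 0x32→b6/s2 L1-HIT; vc=[]
#4 0x92→b18/s2 MISS; vc=[6]
#5 0xc3→b24/s0 L1-HIT; vc=[6]
#6 0x45→b8/s0 MISS; vc=[6,24]
#7 0x43→b8/s0 L1-HIT; vc=[6,24]
#8 0xc3→b24/s0 VC-HIT; vc=[6,8]
#9 0x92→b18/s2 L1-HIT; vc=[6,8]
#10 0x30→b6/s2 VC-HIT; vc=[18,8]
#11 0x90→b18/s2 VC-HIT; vc=[6,8]
#12 0xc7→b24/s0 L1-HIT; vc=[6,8]
#13 0x63→b12/s0 MISS; vc=[6,8,24]
#14 0xc4→b24/s0 VC-HIT; vc=[6,8,12]
#15 0x34→b6/s2 VC-HIT; vc=[18,8,12]

MISSES = 5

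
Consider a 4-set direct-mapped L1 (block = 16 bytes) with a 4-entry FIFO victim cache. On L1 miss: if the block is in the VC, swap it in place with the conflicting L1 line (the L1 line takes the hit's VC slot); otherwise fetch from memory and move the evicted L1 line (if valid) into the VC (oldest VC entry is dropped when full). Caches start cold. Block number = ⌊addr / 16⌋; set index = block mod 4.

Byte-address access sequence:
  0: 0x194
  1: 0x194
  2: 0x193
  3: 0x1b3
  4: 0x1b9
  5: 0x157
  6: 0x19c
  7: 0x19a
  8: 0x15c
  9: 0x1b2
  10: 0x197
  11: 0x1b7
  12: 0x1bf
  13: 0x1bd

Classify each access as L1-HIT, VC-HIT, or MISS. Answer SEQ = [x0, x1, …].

SEQ = [MISS, L1-HIT, L1-HIT, MISS, L1-HIT, MISS, VC-HIT, L1-HIT, VC-HIT, L1-HIT, VC-HIT, L1-HIT, L1-HIT, L1-HIT]

  [0] addr=0x194 blk=25 s=1: MISS | VC []
  [1] addr=0x194 blk=25 s=1: L1-HIT | VC []
  [2] addr=0x193 blk=25 s=1: L1-HIT | VC []
  [3] addr=0x1b3 blk=27 s=3: MISS | VC []
  [4] addr=0x1b9 blk=27 s=3: L1-HIT | VC []
  [5] addr=0x157 blk=21 s=1: MISS | VC [25]
  [6] addr=0x19c blk=25 s=1: VC-HIT | VC [21]
  [7] addr=0x19a blk=25 s=1: L1-HIT | VC [21]
  [8] addr=0x15c blk=21 s=1: VC-HIT | VC [25]
  [9] addr=0x1b2 blk=27 s=3: L1-HIT | VC [25]
  [10] addr=0x197 blk=25 s=1: VC-HIT | VC [21]
  [11] addr=0x1b7 blk=27 s=3: L1-HIT | VC [21]
  [12] addr=0x1bf blk=27 s=3: L1-HIT | VC [21]
  [13] addr=0x1bd blk=27 s=3: L1-HIT | VC [21]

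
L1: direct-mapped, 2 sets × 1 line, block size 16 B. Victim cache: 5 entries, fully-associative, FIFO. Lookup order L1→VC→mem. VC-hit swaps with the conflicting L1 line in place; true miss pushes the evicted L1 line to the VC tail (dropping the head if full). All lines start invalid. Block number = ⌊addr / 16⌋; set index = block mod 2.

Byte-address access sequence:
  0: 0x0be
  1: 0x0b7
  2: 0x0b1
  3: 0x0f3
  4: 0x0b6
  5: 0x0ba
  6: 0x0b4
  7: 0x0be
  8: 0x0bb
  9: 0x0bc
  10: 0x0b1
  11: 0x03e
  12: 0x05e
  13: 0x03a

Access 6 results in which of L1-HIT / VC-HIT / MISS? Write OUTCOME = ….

OUTCOME = L1-HIT

0: 0xbe (blk 11, set 1) → MISS  vc=[]
1: 0xb7 (blk 11, set 1) → L1-HIT  vc=[]
2: 0xb1 (blk 11, set 1) → L1-HIT  vc=[]
3: 0xf3 (blk 15, set 1) → MISS  vc=[11]
4: 0xb6 (blk 11, set 1) → VC-HIT  vc=[15]
5: 0xba (blk 11, set 1) → L1-HIT  vc=[15]
6: 0xb4 (blk 11, set 1) → L1-HIT  vc=[15]
7: 0xbe (blk 11, set 1) → L1-HIT  vc=[15]
8: 0xbb (blk 11, set 1) → L1-HIT  vc=[15]
9: 0xbc (blk 11, set 1) → L1-HIT  vc=[15]
10: 0xb1 (blk 11, set 1) → L1-HIT  vc=[15]
11: 0x3e (blk 3, set 1) → MISS  vc=[15, 11]
12: 0x5e (blk 5, set 1) → MISS  vc=[15, 11, 3]
13: 0x3a (blk 3, set 1) → VC-HIT  vc=[15, 11, 5]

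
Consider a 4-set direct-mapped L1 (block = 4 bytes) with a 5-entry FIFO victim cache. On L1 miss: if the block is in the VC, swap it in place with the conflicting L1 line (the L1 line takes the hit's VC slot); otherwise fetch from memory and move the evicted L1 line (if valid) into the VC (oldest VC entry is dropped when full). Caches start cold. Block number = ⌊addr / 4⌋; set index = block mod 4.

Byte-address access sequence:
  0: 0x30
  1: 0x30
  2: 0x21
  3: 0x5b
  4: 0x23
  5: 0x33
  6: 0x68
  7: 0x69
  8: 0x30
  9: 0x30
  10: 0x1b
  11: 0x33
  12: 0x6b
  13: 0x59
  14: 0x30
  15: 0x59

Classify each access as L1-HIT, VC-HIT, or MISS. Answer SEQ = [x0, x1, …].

0: 0x30 (blk 12, set 0) → MISS  vc=[]
1: 0x30 (blk 12, set 0) → L1-HIT  vc=[]
2: 0x21 (blk 8, set 0) → MISS  vc=[12]
3: 0x5b (blk 22, set 2) → MISS  vc=[12]
4: 0x23 (blk 8, set 0) → L1-HIT  vc=[12]
5: 0x33 (blk 12, set 0) → VC-HIT  vc=[8]
6: 0x68 (blk 26, set 2) → MISS  vc=[8, 22]
7: 0x69 (blk 26, set 2) → L1-HIT  vc=[8, 22]
8: 0x30 (blk 12, set 0) → L1-HIT  vc=[8, 22]
9: 0x30 (blk 12, set 0) → L1-HIT  vc=[8, 22]
10: 0x1b (blk 6, set 2) → MISS  vc=[8, 22, 26]
11: 0x33 (blk 12, set 0) → L1-HIT  vc=[8, 22, 26]
12: 0x6b (blk 26, set 2) → VC-HIT  vc=[8, 22, 6]
13: 0x59 (blk 22, set 2) → VC-HIT  vc=[8, 26, 6]
14: 0x30 (blk 12, set 0) → L1-HIT  vc=[8, 26, 6]
15: 0x59 (blk 22, set 2) → L1-HIT  vc=[8, 26, 6]

SEQ = [MISS, L1-HIT, MISS, MISS, L1-HIT, VC-HIT, MISS, L1-HIT, L1-HIT, L1-HIT, MISS, L1-HIT, VC-HIT, VC-HIT, L1-HIT, L1-HIT]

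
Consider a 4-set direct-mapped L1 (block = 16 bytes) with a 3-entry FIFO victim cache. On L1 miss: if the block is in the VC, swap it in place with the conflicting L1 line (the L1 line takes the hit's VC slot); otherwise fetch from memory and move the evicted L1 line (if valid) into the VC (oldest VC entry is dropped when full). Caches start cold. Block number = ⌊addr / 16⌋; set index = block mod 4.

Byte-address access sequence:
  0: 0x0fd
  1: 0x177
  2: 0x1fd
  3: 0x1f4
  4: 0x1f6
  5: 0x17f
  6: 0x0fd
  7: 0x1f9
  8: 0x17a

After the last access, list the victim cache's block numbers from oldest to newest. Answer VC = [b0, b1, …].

VC = [31, 15]

0: 0xfd (blk 15, set 3) → MISS  vc=[]
1: 0x177 (blk 23, set 3) → MISS  vc=[15]
2: 0x1fd (blk 31, set 3) → MISS  vc=[15, 23]
3: 0x1f4 (blk 31, set 3) → L1-HIT  vc=[15, 23]
4: 0x1f6 (blk 31, set 3) → L1-HIT  vc=[15, 23]
5: 0x17f (blk 23, set 3) → VC-HIT  vc=[15, 31]
6: 0xfd (blk 15, set 3) → VC-HIT  vc=[23, 31]
7: 0x1f9 (blk 31, set 3) → VC-HIT  vc=[23, 15]
8: 0x17a (blk 23, set 3) → VC-HIT  vc=[31, 15]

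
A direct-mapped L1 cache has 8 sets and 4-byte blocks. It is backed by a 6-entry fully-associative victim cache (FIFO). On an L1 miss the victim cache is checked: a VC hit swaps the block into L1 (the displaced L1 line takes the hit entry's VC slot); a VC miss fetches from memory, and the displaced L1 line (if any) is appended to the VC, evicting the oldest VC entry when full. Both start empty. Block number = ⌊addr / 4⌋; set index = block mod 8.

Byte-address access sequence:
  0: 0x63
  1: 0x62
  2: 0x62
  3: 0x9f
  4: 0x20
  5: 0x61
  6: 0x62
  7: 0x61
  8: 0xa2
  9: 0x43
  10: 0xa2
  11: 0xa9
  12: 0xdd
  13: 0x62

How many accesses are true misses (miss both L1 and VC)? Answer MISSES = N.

  [0] addr=0x63 blk=24 s=0: MISS | VC []
  [1] addr=0x62 blk=24 s=0: L1-HIT | VC []
  [2] addr=0x62 blk=24 s=0: L1-HIT | VC []
  [3] addr=0x9f blk=39 s=7: MISS | VC []
  [4] addr=0x20 blk=8 s=0: MISS | VC [24]
  [5] addr=0x61 blk=24 s=0: VC-HIT | VC [8]
  [6] addr=0x62 blk=24 s=0: L1-HIT | VC [8]
  [7] addr=0x61 blk=24 s=0: L1-HIT | VC [8]
  [8] addr=0xa2 blk=40 s=0: MISS | VC [8, 24]
  [9] addr=0x43 blk=16 s=0: MISS | VC [8, 24, 40]
  [10] addr=0xa2 blk=40 s=0: VC-HIT | VC [8, 24, 16]
  [11] addr=0xa9 blk=42 s=2: MISS | VC [8, 24, 16]
  [12] addr=0xdd blk=55 s=7: MISS | VC [8, 24, 16, 39]
  [13] addr=0x62 blk=24 s=0: VC-HIT | VC [8, 40, 16, 39]

MISSES = 7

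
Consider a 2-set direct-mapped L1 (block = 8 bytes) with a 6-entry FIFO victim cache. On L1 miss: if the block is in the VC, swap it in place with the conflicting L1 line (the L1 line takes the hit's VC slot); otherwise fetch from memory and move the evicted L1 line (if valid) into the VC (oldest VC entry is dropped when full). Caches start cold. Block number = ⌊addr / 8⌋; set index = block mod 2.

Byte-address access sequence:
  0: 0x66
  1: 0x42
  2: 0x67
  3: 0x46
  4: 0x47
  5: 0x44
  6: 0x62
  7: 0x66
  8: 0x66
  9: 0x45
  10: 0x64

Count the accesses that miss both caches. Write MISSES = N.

MISSES = 2

0: 0x66 (blk 12, set 0) → MISS  vc=[]
1: 0x42 (blk 8, set 0) → MISS  vc=[12]
2: 0x67 (blk 12, set 0) → VC-HIT  vc=[8]
3: 0x46 (blk 8, set 0) → VC-HIT  vc=[12]
4: 0x47 (blk 8, set 0) → L1-HIT  vc=[12]
5: 0x44 (blk 8, set 0) → L1-HIT  vc=[12]
6: 0x62 (blk 12, set 0) → VC-HIT  vc=[8]
7: 0x66 (blk 12, set 0) → L1-HIT  vc=[8]
8: 0x66 (blk 12, set 0) → L1-HIT  vc=[8]
9: 0x45 (blk 8, set 0) → VC-HIT  vc=[12]
10: 0x64 (blk 12, set 0) → VC-HIT  vc=[8]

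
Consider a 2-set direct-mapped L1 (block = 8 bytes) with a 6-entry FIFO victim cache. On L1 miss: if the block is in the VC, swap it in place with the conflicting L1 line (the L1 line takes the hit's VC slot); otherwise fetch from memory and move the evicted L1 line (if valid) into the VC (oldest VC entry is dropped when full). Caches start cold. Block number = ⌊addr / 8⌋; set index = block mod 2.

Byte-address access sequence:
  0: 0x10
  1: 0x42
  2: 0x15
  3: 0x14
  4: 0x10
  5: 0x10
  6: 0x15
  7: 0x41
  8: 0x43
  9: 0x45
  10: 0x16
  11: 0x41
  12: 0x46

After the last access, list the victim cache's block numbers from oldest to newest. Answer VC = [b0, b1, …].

0: 0x10 (blk 2, set 0) → MISS  vc=[]
1: 0x42 (blk 8, set 0) → MISS  vc=[2]
2: 0x15 (blk 2, set 0) → VC-HIT  vc=[8]
3: 0x14 (blk 2, set 0) → L1-HIT  vc=[8]
4: 0x10 (blk 2, set 0) → L1-HIT  vc=[8]
5: 0x10 (blk 2, set 0) → L1-HIT  vc=[8]
6: 0x15 (blk 2, set 0) → L1-HIT  vc=[8]
7: 0x41 (blk 8, set 0) → VC-HIT  vc=[2]
8: 0x43 (blk 8, set 0) → L1-HIT  vc=[2]
9: 0x45 (blk 8, set 0) → L1-HIT  vc=[2]
10: 0x16 (blk 2, set 0) → VC-HIT  vc=[8]
11: 0x41 (blk 8, set 0) → VC-HIT  vc=[2]
12: 0x46 (blk 8, set 0) → L1-HIT  vc=[2]

VC = [2]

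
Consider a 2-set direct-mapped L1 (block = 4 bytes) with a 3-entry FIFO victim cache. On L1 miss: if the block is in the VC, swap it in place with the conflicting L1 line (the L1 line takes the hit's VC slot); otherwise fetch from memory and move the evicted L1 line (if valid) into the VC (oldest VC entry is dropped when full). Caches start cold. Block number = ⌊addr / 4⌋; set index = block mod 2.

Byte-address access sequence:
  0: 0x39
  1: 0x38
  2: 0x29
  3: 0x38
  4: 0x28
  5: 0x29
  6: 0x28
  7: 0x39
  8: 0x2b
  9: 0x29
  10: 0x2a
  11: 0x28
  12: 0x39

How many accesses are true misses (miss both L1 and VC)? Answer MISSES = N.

MISSES = 2

#0 0x39→b14/s0 MISS; vc=[]
#1 0x38→b14/s0 L1-HIT; vc=[]
#2 0x29→b10/s0 MISS; vc=[14]
#3 0x38→b14/s0 VC-HIT; vc=[10]
#4 0x28→b10/s0 VC-HIT; vc=[14]
#5 0x29→b10/s0 L1-HIT; vc=[14]
#6 0x28→b10/s0 L1-HIT; vc=[14]
#7 0x39→b14/s0 VC-HIT; vc=[10]
#8 0x2b→b10/s0 VC-HIT; vc=[14]
#9 0x29→b10/s0 L1-HIT; vc=[14]
#10 0x2a→b10/s0 L1-HIT; vc=[14]
#11 0x28→b10/s0 L1-HIT; vc=[14]
#12 0x39→b14/s0 VC-HIT; vc=[10]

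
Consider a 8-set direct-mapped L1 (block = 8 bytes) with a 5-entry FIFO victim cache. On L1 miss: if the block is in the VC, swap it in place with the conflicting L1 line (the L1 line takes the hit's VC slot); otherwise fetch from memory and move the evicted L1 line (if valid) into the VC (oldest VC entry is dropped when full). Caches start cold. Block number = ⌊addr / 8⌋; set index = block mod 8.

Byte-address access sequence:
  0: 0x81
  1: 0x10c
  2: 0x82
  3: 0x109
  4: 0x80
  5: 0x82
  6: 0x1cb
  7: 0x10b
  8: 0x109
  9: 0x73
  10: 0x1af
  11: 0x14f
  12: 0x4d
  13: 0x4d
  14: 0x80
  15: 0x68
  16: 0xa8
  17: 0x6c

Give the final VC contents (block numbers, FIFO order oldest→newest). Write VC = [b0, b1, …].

VC = [57, 33, 41, 53, 21]

0: 0x81 (blk 16, set 0) → MISS  vc=[]
1: 0x10c (blk 33, set 1) → MISS  vc=[]
2: 0x82 (blk 16, set 0) → L1-HIT  vc=[]
3: 0x109 (blk 33, set 1) → L1-HIT  vc=[]
4: 0x80 (blk 16, set 0) → L1-HIT  vc=[]
5: 0x82 (blk 16, set 0) → L1-HIT  vc=[]
6: 0x1cb (blk 57, set 1) → MISS  vc=[33]
7: 0x10b (blk 33, set 1) → VC-HIT  vc=[57]
8: 0x109 (blk 33, set 1) → L1-HIT  vc=[57]
9: 0x73 (blk 14, set 6) → MISS  vc=[57]
10: 0x1af (blk 53, set 5) → MISS  vc=[57]
11: 0x14f (blk 41, set 1) → MISS  vc=[57, 33]
12: 0x4d (blk 9, set 1) → MISS  vc=[57, 33, 41]
13: 0x4d (blk 9, set 1) → L1-HIT  vc=[57, 33, 41]
14: 0x80 (blk 16, set 0) → L1-HIT  vc=[57, 33, 41]
15: 0x68 (blk 13, set 5) → MISS  vc=[57, 33, 41, 53]
16: 0xa8 (blk 21, set 5) → MISS  vc=[57, 33, 41, 53, 13]
17: 0x6c (blk 13, set 5) → VC-HIT  vc=[57, 33, 41, 53, 21]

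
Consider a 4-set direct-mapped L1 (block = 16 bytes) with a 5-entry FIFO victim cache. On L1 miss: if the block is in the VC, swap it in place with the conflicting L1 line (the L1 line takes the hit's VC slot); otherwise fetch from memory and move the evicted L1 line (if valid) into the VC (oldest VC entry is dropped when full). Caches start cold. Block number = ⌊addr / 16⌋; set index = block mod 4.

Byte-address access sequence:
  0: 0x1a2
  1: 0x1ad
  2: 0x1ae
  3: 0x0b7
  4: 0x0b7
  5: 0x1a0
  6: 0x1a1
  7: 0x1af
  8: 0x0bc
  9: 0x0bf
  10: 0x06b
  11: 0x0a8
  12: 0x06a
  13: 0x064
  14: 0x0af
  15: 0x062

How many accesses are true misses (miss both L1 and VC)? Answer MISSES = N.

0: 0x1a2 (blk 26, set 2) → MISS  vc=[]
1: 0x1ad (blk 26, set 2) → L1-HIT  vc=[]
2: 0x1ae (blk 26, set 2) → L1-HIT  vc=[]
3: 0xb7 (blk 11, set 3) → MISS  vc=[]
4: 0xb7 (blk 11, set 3) → L1-HIT  vc=[]
5: 0x1a0 (blk 26, set 2) → L1-HIT  vc=[]
6: 0x1a1 (blk 26, set 2) → L1-HIT  vc=[]
7: 0x1af (blk 26, set 2) → L1-HIT  vc=[]
8: 0xbc (blk 11, set 3) → L1-HIT  vc=[]
9: 0xbf (blk 11, set 3) → L1-HIT  vc=[]
10: 0x6b (blk 6, set 2) → MISS  vc=[26]
11: 0xa8 (blk 10, set 2) → MISS  vc=[26, 6]
12: 0x6a (blk 6, set 2) → VC-HIT  vc=[26, 10]
13: 0x64 (blk 6, set 2) → L1-HIT  vc=[26, 10]
14: 0xaf (blk 10, set 2) → VC-HIT  vc=[26, 6]
15: 0x62 (blk 6, set 2) → VC-HIT  vc=[26, 10]

MISSES = 4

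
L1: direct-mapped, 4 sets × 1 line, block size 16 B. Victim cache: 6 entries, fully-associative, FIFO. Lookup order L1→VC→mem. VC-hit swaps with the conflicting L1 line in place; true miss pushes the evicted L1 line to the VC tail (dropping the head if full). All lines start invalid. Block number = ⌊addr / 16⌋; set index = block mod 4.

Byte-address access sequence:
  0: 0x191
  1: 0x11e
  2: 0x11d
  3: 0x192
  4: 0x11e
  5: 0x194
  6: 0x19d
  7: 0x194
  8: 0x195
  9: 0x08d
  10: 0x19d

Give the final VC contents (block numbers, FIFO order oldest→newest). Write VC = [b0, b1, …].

  [0] addr=0x191 blk=25 s=1: MISS | VC []
  [1] addr=0x11e blk=17 s=1: MISS | VC [25]
  [2] addr=0x11d blk=17 s=1: L1-HIT | VC [25]
  [3] addr=0x192 blk=25 s=1: VC-HIT | VC [17]
  [4] addr=0x11e blk=17 s=1: VC-HIT | VC [25]
  [5] addr=0x194 blk=25 s=1: VC-HIT | VC [17]
  [6] addr=0x19d blk=25 s=1: L1-HIT | VC [17]
  [7] addr=0x194 blk=25 s=1: L1-HIT | VC [17]
  [8] addr=0x195 blk=25 s=1: L1-HIT | VC [17]
  [9] addr=0x8d blk=8 s=0: MISS | VC [17]
  [10] addr=0x19d blk=25 s=1: L1-HIT | VC [17]

VC = [17]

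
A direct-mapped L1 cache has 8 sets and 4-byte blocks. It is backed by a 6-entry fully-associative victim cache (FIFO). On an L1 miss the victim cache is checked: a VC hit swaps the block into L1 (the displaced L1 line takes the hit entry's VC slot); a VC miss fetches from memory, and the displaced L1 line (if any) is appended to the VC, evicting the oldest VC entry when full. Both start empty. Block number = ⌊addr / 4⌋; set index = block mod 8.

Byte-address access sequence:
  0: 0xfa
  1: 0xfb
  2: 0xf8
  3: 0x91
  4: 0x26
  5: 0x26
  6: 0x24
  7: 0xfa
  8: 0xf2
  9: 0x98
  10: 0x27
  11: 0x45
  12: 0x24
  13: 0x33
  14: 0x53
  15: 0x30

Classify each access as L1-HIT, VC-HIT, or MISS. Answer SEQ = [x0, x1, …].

SEQ = [MISS, L1-HIT, L1-HIT, MISS, MISS, L1-HIT, L1-HIT, L1-HIT, MISS, MISS, L1-HIT, MISS, VC-HIT, MISS, MISS, VC-HIT]

0: 0xfa (blk 62, set 6) → MISS  vc=[]
1: 0xfb (blk 62, set 6) → L1-HIT  vc=[]
2: 0xf8 (blk 62, set 6) → L1-HIT  vc=[]
3: 0x91 (blk 36, set 4) → MISS  vc=[]
4: 0x26 (blk 9, set 1) → MISS  vc=[]
5: 0x26 (blk 9, set 1) → L1-HIT  vc=[]
6: 0x24 (blk 9, set 1) → L1-HIT  vc=[]
7: 0xfa (blk 62, set 6) → L1-HIT  vc=[]
8: 0xf2 (blk 60, set 4) → MISS  vc=[36]
9: 0x98 (blk 38, set 6) → MISS  vc=[36, 62]
10: 0x27 (blk 9, set 1) → L1-HIT  vc=[36, 62]
11: 0x45 (blk 17, set 1) → MISS  vc=[36, 62, 9]
12: 0x24 (blk 9, set 1) → VC-HIT  vc=[36, 62, 17]
13: 0x33 (blk 12, set 4) → MISS  vc=[36, 62, 17, 60]
14: 0x53 (blk 20, set 4) → MISS  vc=[36, 62, 17, 60, 12]
15: 0x30 (blk 12, set 4) → VC-HIT  vc=[36, 62, 17, 60, 20]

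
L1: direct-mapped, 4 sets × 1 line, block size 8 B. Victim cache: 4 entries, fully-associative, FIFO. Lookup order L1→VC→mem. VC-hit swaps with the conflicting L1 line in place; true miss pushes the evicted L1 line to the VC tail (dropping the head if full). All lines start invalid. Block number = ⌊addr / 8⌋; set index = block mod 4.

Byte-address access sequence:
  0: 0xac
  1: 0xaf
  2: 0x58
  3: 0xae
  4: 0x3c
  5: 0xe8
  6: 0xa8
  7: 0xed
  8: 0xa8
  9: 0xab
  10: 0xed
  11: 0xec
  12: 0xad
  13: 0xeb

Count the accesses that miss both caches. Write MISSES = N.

0: 0xac (blk 21, set 1) → MISS  vc=[]
1: 0xaf (blk 21, set 1) → L1-HIT  vc=[]
2: 0x58 (blk 11, set 3) → MISS  vc=[]
3: 0xae (blk 21, set 1) → L1-HIT  vc=[]
4: 0x3c (blk 7, set 3) → MISS  vc=[11]
5: 0xe8 (blk 29, set 1) → MISS  vc=[11, 21]
6: 0xa8 (blk 21, set 1) → VC-HIT  vc=[11, 29]
7: 0xed (blk 29, set 1) → VC-HIT  vc=[11, 21]
8: 0xa8 (blk 21, set 1) → VC-HIT  vc=[11, 29]
9: 0xab (blk 21, set 1) → L1-HIT  vc=[11, 29]
10: 0xed (blk 29, set 1) → VC-HIT  vc=[11, 21]
11: 0xec (blk 29, set 1) → L1-HIT  vc=[11, 21]
12: 0xad (blk 21, set 1) → VC-HIT  vc=[11, 29]
13: 0xeb (blk 29, set 1) → VC-HIT  vc=[11, 21]

MISSES = 4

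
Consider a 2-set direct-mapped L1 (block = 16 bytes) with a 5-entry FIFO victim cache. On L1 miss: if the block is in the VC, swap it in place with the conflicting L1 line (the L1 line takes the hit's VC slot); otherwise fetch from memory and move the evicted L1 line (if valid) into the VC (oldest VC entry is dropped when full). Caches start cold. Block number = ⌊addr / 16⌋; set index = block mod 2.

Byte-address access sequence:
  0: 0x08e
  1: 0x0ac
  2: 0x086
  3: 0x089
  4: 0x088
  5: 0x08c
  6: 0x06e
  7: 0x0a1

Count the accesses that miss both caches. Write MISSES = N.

0: 0x8e (blk 8, set 0) → MISS  vc=[]
1: 0xac (blk 10, set 0) → MISS  vc=[8]
2: 0x86 (blk 8, set 0) → VC-HIT  vc=[10]
3: 0x89 (blk 8, set 0) → L1-HIT  vc=[10]
4: 0x88 (blk 8, set 0) → L1-HIT  vc=[10]
5: 0x8c (blk 8, set 0) → L1-HIT  vc=[10]
6: 0x6e (blk 6, set 0) → MISS  vc=[10, 8]
7: 0xa1 (blk 10, set 0) → VC-HIT  vc=[6, 8]

MISSES = 3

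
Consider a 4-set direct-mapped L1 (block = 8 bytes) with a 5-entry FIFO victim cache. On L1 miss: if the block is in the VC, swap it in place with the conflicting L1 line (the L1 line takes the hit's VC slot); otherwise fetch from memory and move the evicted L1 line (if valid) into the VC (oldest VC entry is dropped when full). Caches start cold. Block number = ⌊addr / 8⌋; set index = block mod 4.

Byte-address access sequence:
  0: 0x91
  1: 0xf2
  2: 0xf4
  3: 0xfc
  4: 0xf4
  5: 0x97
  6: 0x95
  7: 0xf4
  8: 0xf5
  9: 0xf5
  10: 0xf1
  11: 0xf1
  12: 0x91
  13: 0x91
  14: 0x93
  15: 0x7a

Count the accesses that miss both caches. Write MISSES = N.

#0 0x91→b18/s2 MISS; vc=[]
#1 0xf2→b30/s2 MISS; vc=[18]
#2 0xf4→b30/s2 L1-HIT; vc=[18]
#3 0xfc→b31/s3 MISS; vc=[18]
#4 0xf4→b30/s2 L1-HIT; vc=[18]
#5 0x97→b18/s2 VC-HIT; vc=[30]
#6 0x95→b18/s2 L1-HIT; vc=[30]
#7 0xf4→b30/s2 VC-HIT; vc=[18]
#8 0xf5→b30/s2 L1-HIT; vc=[18]
#9 0xf5→b30/s2 L1-HIT; vc=[18]
#10 0xf1→b30/s2 L1-HIT; vc=[18]
#11 0xf1→b30/s2 L1-HIT; vc=[18]
#12 0x91→b18/s2 VC-HIT; vc=[30]
#13 0x91→b18/s2 L1-HIT; vc=[30]
#14 0x93→b18/s2 L1-HIT; vc=[30]
#15 0x7a→b15/s3 MISS; vc=[30,31]

MISSES = 4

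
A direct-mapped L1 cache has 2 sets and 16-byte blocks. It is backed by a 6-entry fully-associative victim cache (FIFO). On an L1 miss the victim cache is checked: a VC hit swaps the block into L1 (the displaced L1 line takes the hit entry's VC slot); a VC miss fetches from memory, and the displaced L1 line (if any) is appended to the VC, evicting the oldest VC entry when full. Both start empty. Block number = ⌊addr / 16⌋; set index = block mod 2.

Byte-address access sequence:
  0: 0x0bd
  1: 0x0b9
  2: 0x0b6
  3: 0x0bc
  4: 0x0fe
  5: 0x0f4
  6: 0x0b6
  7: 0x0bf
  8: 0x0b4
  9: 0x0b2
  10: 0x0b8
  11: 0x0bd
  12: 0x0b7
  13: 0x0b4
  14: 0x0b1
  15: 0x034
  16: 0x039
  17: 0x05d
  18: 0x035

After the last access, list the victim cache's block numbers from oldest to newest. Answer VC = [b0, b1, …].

  [0] addr=0xbd blk=11 s=1: MISS | VC []
  [1] addr=0xb9 blk=11 s=1: L1-HIT | VC []
  [2] addr=0xb6 blk=11 s=1: L1-HIT | VC []
  [3] addr=0xbc blk=11 s=1: L1-HIT | VC []
  [4] addr=0xfe blk=15 s=1: MISS | VC [11]
  [5] addr=0xf4 blk=15 s=1: L1-HIT | VC [11]
  [6] addr=0xb6 blk=11 s=1: VC-HIT | VC [15]
  [7] addr=0xbf blk=11 s=1: L1-HIT | VC [15]
  [8] addr=0xb4 blk=11 s=1: L1-HIT | VC [15]
  [9] addr=0xb2 blk=11 s=1: L1-HIT | VC [15]
  [10] addr=0xb8 blk=11 s=1: L1-HIT | VC [15]
  [11] addr=0xbd blk=11 s=1: L1-HIT | VC [15]
  [12] addr=0xb7 blk=11 s=1: L1-HIT | VC [15]
  [13] addr=0xb4 blk=11 s=1: L1-HIT | VC [15]
  [14] addr=0xb1 blk=11 s=1: L1-HIT | VC [15]
  [15] addr=0x34 blk=3 s=1: MISS | VC [15, 11]
  [16] addr=0x39 blk=3 s=1: L1-HIT | VC [15, 11]
  [17] addr=0x5d blk=5 s=1: MISS | VC [15, 11, 3]
  [18] addr=0x35 blk=3 s=1: VC-HIT | VC [15, 11, 5]

VC = [15, 11, 5]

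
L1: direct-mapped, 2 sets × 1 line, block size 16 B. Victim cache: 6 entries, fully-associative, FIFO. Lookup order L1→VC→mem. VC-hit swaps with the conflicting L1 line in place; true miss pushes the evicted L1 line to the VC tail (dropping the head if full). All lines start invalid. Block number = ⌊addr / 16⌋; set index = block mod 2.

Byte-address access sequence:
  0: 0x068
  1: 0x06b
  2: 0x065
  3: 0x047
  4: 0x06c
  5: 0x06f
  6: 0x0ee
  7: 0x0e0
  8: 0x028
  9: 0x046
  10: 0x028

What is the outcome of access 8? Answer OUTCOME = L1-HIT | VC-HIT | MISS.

#0 0x68→b6/s0 MISS; vc=[]
#1 0x6b→b6/s0 L1-HIT; vc=[]
#2 0x65→b6/s0 L1-HIT; vc=[]
#3 0x47→b4/s0 MISS; vc=[6]
#4 0x6c→b6/s0 VC-HIT; vc=[4]
#5 0x6f→b6/s0 L1-HIT; vc=[4]
#6 0xee→b14/s0 MISS; vc=[4,6]
#7 0xe0→b14/s0 L1-HIT; vc=[4,6]
#8 0x28→b2/s0 MISS; vc=[4,6,14]
#9 0x46→b4/s0 VC-HIT; vc=[2,6,14]
#10 0x28→b2/s0 VC-HIT; vc=[4,6,14]

OUTCOME = MISS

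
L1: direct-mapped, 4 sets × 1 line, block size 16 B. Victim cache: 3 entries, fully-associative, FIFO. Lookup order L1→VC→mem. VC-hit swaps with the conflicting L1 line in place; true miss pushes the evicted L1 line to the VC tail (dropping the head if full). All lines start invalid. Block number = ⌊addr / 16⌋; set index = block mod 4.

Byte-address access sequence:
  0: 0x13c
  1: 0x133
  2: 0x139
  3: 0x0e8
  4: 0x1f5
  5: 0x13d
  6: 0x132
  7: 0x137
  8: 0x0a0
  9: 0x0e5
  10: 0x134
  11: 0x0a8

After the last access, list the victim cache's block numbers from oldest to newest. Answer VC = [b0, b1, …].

#0 0x13c→b19/s3 MISS; vc=[]
#1 0x133→b19/s3 L1-HIT; vc=[]
#2 0x139→b19/s3 L1-HIT; vc=[]
#3 0xe8→b14/s2 MISS; vc=[]
#4 0x1f5→b31/s3 MISS; vc=[19]
#5 0x13d→b19/s3 VC-HIT; vc=[31]
#6 0x132→b19/s3 L1-HIT; vc=[31]
#7 0x137→b19/s3 L1-HIT; vc=[31]
#8 0xa0→b10/s2 MISS; vc=[31,14]
#9 0xe5→b14/s2 VC-HIT; vc=[31,10]
#10 0x134→b19/s3 L1-HIT; vc=[31,10]
#11 0xa8→b10/s2 VC-HIT; vc=[31,14]

VC = [31, 14]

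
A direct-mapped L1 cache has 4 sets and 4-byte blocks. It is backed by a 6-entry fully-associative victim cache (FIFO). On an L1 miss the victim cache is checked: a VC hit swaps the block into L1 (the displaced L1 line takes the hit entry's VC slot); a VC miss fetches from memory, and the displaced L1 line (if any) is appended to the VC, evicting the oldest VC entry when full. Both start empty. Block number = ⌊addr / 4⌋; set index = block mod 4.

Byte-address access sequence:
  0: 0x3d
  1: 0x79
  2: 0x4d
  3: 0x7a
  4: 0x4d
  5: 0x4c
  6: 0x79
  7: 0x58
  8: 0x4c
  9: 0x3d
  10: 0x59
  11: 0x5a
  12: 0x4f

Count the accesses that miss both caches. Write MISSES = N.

  [0] addr=0x3d blk=15 s=3: MISS | VC []
  [1] addr=0x79 blk=30 s=2: MISS | VC []
  [2] addr=0x4d blk=19 s=3: MISS | VC [15]
  [3] addr=0x7a blk=30 s=2: L1-HIT | VC [15]
  [4] addr=0x4d blk=19 s=3: L1-HIT | VC [15]
  [5] addr=0x4c blk=19 s=3: L1-HIT | VC [15]
  [6] addr=0x79 blk=30 s=2: L1-HIT | VC [15]
  [7] addr=0x58 blk=22 s=2: MISS | VC [15, 30]
  [8] addr=0x4c blk=19 s=3: L1-HIT | VC [15, 30]
  [9] addr=0x3d blk=15 s=3: VC-HIT | VC [19, 30]
  [10] addr=0x59 blk=22 s=2: L1-HIT | VC [19, 30]
  [11] addr=0x5a blk=22 s=2: L1-HIT | VC [19, 30]
  [12] addr=0x4f blk=19 s=3: VC-HIT | VC [15, 30]

MISSES = 4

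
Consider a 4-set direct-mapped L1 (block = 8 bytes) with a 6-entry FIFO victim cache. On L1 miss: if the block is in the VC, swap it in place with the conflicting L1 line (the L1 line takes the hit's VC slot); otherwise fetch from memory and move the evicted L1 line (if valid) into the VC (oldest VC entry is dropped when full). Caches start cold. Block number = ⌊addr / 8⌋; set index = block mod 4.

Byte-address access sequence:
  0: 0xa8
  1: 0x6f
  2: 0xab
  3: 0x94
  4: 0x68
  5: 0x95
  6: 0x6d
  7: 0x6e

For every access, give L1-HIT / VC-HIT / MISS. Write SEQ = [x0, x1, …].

#0 0xa8→b21/s1 MISS; vc=[]
#1 0x6f→b13/s1 MISS; vc=[21]
#2 0xab→b21/s1 VC-HIT; vc=[13]
#3 0x94→b18/s2 MISS; vc=[13]
#4 0x68→b13/s1 VC-HIT; vc=[21]
#5 0x95→b18/s2 L1-HIT; vc=[21]
#6 0x6d→b13/s1 L1-HIT; vc=[21]
#7 0x6e→b13/s1 L1-HIT; vc=[21]

SEQ = [MISS, MISS, VC-HIT, MISS, VC-HIT, L1-HIT, L1-HIT, L1-HIT]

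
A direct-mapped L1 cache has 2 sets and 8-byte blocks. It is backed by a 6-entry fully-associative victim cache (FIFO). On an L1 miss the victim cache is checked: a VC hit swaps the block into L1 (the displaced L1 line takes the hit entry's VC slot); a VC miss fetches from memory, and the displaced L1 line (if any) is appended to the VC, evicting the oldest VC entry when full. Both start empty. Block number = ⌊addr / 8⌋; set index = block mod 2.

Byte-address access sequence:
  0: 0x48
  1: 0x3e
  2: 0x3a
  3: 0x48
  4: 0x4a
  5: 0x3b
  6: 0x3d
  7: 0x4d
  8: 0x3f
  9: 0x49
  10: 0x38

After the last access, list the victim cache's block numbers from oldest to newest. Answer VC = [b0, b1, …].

0: 0x48 (blk 9, set 1) → MISS  vc=[]
1: 0x3e (blk 7, set 1) → MISS  vc=[9]
2: 0x3a (blk 7, set 1) → L1-HIT  vc=[9]
3: 0x48 (blk 9, set 1) → VC-HIT  vc=[7]
4: 0x4a (blk 9, set 1) → L1-HIT  vc=[7]
5: 0x3b (blk 7, set 1) → VC-HIT  vc=[9]
6: 0x3d (blk 7, set 1) → L1-HIT  vc=[9]
7: 0x4d (blk 9, set 1) → VC-HIT  vc=[7]
8: 0x3f (blk 7, set 1) → VC-HIT  vc=[9]
9: 0x49 (blk 9, set 1) → VC-HIT  vc=[7]
10: 0x38 (blk 7, set 1) → VC-HIT  vc=[9]

VC = [9]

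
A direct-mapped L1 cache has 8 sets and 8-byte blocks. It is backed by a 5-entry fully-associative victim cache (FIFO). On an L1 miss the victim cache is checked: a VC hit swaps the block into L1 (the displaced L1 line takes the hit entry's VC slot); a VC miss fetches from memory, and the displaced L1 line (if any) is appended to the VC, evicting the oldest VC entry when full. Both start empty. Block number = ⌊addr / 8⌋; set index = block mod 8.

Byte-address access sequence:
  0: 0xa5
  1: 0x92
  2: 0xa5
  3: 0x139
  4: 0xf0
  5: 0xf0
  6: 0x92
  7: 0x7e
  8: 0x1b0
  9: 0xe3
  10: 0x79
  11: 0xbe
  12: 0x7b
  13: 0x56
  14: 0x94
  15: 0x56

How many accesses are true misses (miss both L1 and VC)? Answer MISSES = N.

#0 0xa5→b20/s4 MISS; vc=[]
#1 0x92→b18/s2 MISS; vc=[]
#2 0xa5→b20/s4 L1-HIT; vc=[]
#3 0x139→b39/s7 MISS; vc=[]
#4 0xf0→b30/s6 MISS; vc=[]
#5 0xf0→b30/s6 L1-HIT; vc=[]
#6 0x92→b18/s2 L1-HIT; vc=[]
#7 0x7e→b15/s7 MISS; vc=[39]
#8 0x1b0→b54/s6 MISS; vc=[39,30]
#9 0xe3→b28/s4 MISS; vc=[39,30,20]
#10 0x79→b15/s7 L1-HIT; vc=[39,30,20]
#11 0xbe→b23/s7 MISS; vc=[39,30,20,15]
#12 0x7b→b15/s7 VC-HIT; vc=[39,30,20,23]
#13 0x56→b10/s2 MISS; vc=[39,30,20,23,18]
#14 0x94→b18/s2 VC-HIT; vc=[39,30,20,23,10]
#15 0x56→b10/s2 VC-HIT; vc=[39,30,20,23,18]

MISSES = 9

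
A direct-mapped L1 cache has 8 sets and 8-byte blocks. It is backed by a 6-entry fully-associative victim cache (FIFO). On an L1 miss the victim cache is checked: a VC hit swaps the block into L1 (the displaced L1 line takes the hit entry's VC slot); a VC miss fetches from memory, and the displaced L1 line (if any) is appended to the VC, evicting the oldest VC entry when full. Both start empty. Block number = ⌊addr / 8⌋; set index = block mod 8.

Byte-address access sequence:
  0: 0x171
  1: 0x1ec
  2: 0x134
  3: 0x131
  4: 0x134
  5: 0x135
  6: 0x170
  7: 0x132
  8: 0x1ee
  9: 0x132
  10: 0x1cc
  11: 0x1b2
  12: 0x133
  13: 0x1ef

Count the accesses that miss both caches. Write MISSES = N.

MISSES = 5

0: 0x171 (blk 46, set 6) → MISS  vc=[]
1: 0x1ec (blk 61, set 5) → MISS  vc=[]
2: 0x134 (blk 38, set 6) → MISS  vc=[46]
3: 0x131 (blk 38, set 6) → L1-HIT  vc=[46]
4: 0x134 (blk 38, set 6) → L1-HIT  vc=[46]
5: 0x135 (blk 38, set 6) → L1-HIT  vc=[46]
6: 0x170 (blk 46, set 6) → VC-HIT  vc=[38]
7: 0x132 (blk 38, set 6) → VC-HIT  vc=[46]
8: 0x1ee (blk 61, set 5) → L1-HIT  vc=[46]
9: 0x132 (blk 38, set 6) → L1-HIT  vc=[46]
10: 0x1cc (blk 57, set 1) → MISS  vc=[46]
11: 0x1b2 (blk 54, set 6) → MISS  vc=[46, 38]
12: 0x133 (blk 38, set 6) → VC-HIT  vc=[46, 54]
13: 0x1ef (blk 61, set 5) → L1-HIT  vc=[46, 54]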